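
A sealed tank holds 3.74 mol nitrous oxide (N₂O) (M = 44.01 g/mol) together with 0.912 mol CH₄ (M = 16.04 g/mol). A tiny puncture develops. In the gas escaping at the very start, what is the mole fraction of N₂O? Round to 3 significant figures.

Effusion rate of each component ∝ n_i/√M_i (partial pressure × 1/√M).
So x_N₂O in the escaping gas = (n_N₂O/√M_N₂O) / Σ(n_i/√M_i)
= (3.74/√44.01) / (3.74/√44.01 + 0.912/√16.04) = 0.5638/(0.5638 + 0.2277) = 0.712.

0.712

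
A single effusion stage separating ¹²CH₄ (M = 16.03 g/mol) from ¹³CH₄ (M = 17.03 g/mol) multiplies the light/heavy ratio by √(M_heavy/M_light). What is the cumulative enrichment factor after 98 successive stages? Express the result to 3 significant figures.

The single-stage factor is √(M_heavy/M_light), so 98 stages give [√(17.03/16.03)]^98 = (17.03/16.03)^(98/2).
= 1.06238^49 = 19.4.

19.4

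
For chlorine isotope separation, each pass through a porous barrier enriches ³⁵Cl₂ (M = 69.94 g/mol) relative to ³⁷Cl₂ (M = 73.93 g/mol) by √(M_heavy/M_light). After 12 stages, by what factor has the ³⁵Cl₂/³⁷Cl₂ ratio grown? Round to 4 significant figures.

1.395

After 12 stages the ratio has grown by (√(73.93/69.94))^12 = (73.93/69.94)^(12/2).
= 1.05705^6 = 1.395.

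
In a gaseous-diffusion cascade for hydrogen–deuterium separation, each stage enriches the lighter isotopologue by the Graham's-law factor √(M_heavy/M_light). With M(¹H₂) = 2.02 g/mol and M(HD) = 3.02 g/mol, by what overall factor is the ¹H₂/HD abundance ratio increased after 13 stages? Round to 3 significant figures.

13.7

The single-stage factor is √(M_heavy/M_light), so 13 stages give [√(3.02/2.02)]^13 = (3.02/2.02)^(13/2).
= 1.49505^(13/2) = 13.7.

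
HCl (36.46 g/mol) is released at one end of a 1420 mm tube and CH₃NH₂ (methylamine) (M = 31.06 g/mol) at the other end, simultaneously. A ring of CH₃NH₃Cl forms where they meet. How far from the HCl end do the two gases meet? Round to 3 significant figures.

Distances travelled in equal time are proportional to diffusion rates, so d_HCl/d_CH₃NH₂ = √(M_CH₃NH₂/M_HCl) = √(31.06/36.46) = 0.9230.
With d_HCl + d_CH₃NH₂ = 1420 mm, d_CH₃NH₂ = 1420/(1 + 0.9230) = 738.4 mm.
d_HCl = 1420 − 738.4 = 682 mm.

682 mm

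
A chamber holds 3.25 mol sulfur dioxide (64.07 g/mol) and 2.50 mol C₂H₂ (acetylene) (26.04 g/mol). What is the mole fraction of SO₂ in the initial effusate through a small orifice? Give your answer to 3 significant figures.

The effusion rate of species i is ∝ p_i/√M_i ∝ n_i/√M_i.
x_SO₂(eff) = (n_SO₂/√M_SO₂) / (n_SO₂/√M_SO₂ + n_C₂H₂/√M_C₂H₂)
= (3.25/√64.07) / (3.25/√64.07 + 2.50/√26.04) = 0.4060/(0.4060 + 0.4899) = 0.453.

0.453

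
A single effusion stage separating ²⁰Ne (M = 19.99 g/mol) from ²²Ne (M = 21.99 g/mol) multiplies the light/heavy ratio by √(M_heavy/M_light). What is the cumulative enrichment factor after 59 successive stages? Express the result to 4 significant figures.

16.66

Each stage multiplies the ratio by α = √(21.99/19.99), so after 59 stages the overall factor is α^59 = (21.99/19.99)^(59/2).
= 1.10005^(59/2) = 16.66.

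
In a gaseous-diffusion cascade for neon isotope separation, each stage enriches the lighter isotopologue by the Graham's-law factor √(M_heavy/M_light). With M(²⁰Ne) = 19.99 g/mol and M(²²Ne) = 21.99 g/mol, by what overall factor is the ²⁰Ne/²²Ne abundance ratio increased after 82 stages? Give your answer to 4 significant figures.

Each stage multiplies the ratio by α = √(21.99/19.99), so after 82 stages the overall factor is α^82 = (21.99/19.99)^(82/2).
= 1.10005^41 = 49.88.

49.88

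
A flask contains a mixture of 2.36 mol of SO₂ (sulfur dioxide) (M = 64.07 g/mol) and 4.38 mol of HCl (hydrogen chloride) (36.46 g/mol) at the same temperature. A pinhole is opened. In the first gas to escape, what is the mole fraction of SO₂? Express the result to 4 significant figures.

0.2890

Rate_i ∝ x_i/√M_i (Graham's law weighted by mole fraction), so the effusate composition follows n_i/√M_i.
Mole fraction of SO₂ in the effusate = (n_SO₂/√M_SO₂) / (n_SO₂/√M_SO₂ + n_HCl/√M_HCl)
= (2.36/√64.07) / (2.36/√64.07 + 4.38/√36.46) = 0.2948/(0.2948 + 0.7254) = 0.2890.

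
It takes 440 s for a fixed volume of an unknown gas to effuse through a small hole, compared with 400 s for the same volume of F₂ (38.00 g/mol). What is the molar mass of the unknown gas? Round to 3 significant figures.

Since effusion rate ∝ 1/√M, t_X/t_F₂ = √(M_X/M_F₂).
440/400 = 1.100 = √(M_X/38.00)
M_X = 38.00 × 1.100² = 38.00 × 1.210 = 46.0 g/mol

46.0 g/mol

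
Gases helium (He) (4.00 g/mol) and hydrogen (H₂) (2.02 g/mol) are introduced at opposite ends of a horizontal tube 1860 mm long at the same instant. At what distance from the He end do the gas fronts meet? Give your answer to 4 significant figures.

Distances travelled in equal time are proportional to diffusion rates, so d_He/d_H₂ = √(M_H₂/M_He) = √(2.02/4.00) = 0.7106.
With d_He + d_H₂ = 1860 mm, d_H₂ = 1860/(1 + 0.7106) = 1087 mm.
d_He = 1860 − 1087 = 772.7 mm.

772.7 mm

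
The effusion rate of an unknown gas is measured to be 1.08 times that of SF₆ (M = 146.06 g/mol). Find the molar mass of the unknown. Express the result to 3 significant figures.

125 g/mol

Graham's law gives rate_X/rate_SF₆ = √(M_SF₆/M_X).
1.08 = √(146.06/M_X)
M_X = 146.06 / 1.08² = 146.06 / 1.166 = 125 g/mol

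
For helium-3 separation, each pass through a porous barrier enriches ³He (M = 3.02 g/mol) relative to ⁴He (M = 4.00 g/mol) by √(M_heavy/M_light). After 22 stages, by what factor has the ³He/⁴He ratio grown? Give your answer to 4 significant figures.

22.01

Each stage multiplies the ratio by α = √(4.00/3.02), so after 22 stages the overall factor is α^22 = (4.00/3.02)^(22/2).
= 1.32450^11 = 22.01.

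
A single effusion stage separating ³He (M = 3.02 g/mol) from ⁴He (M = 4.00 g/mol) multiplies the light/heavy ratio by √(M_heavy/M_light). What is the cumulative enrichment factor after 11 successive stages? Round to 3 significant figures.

4.69

Each stage multiplies the ratio by α = √(4.00/3.02), so after 11 stages the overall factor is α^11 = (4.00/3.02)^(11/2).
= 1.32450^(11/2) = 4.69.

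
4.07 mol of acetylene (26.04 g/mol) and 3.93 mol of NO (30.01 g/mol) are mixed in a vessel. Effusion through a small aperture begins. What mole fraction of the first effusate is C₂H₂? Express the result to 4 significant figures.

0.5265

Rate_i ∝ x_i/√M_i (Graham's law weighted by mole fraction), so the effusate composition follows n_i/√M_i.
Mole fraction of C₂H₂ in the effusate = (n_C₂H₂/√M_C₂H₂) / (n_C₂H₂/√M_C₂H₂ + n_NO/√M_NO)
= (4.07/√26.04) / (4.07/√26.04 + 3.93/√30.01) = 0.7976/(0.7976 + 0.7174) = 0.5265.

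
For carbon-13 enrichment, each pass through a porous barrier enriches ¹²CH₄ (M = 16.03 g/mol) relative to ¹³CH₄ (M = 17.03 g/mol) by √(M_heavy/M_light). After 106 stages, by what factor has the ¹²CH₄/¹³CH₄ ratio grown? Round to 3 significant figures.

Overall factor = α^106 with α = √(17.03/16.03), i.e. (17.03/16.03)^(106/2).
= 1.06238^53 = 24.7.

24.7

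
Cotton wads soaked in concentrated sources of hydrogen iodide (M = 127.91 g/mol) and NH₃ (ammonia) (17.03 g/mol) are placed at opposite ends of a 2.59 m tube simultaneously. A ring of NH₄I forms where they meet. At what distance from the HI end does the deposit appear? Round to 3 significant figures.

0.692 m

Graham's law gives d_HI/d_NH₃ = rate_HI/rate_NH₃ = √(M_NH₃/M_HI) = √(17.03/127.91) = 0.3649.
With d_HI + d_NH₃ = 2.59 m, d_NH₃ = 2.59/(1 + 0.3649) = 1.898 m.
d_HI = 2.59 − 1.898 = 0.692 m.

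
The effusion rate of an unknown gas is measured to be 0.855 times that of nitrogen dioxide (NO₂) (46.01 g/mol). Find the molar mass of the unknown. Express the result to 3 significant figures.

62.9 g/mol

Using Graham's law: rate_X/rate_NO₂ = √(M_NO₂/M_X).
0.855 = √(46.01/M_X)
M_X = 46.01 / 0.855² = 46.01 / 0.7310 = 62.9 g/mol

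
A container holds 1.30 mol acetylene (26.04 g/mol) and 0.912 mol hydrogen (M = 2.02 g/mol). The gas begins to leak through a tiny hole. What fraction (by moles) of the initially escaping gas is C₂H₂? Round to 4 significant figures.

The effusion rate of species i is ∝ p_i/√M_i ∝ n_i/√M_i.
Mole fraction of C₂H₂ in the effusate = (n_C₂H₂/√M_C₂H₂) / (n_C₂H₂/√M_C₂H₂ + n_H₂/√M_H₂)
= (1.30/√26.04) / (1.30/√26.04 + 0.912/√2.02) = 0.2548/(0.2548 + 0.6417) = 0.2842.

0.2842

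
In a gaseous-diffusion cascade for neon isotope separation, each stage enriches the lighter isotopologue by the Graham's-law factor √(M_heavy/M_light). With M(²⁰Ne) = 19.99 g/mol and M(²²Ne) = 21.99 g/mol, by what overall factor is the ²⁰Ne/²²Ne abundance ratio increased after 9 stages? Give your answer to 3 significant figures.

1.54

After 9 stages the ratio has grown by (√(21.99/19.99))^9 = (21.99/19.99)^(9/2).
= 1.10005^(9/2) = 1.54.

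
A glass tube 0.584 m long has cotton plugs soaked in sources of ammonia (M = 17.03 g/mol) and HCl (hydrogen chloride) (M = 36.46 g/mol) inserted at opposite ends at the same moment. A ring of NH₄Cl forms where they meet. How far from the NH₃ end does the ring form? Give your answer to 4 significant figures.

0.3469 m

In equal time, each gas travels a distance ∝ its rate ∝ 1/√M, so d_NH₃/d_HCl = √(M_HCl/M_NH₃) = √(36.46/17.03) = 1.463.
With d_NH₃ + d_HCl = 0.584 m, d_HCl = 0.584/(1 + 1.463) = 0.2371 m.
d_NH₃ = 0.584 − 0.2371 = 0.3469 m.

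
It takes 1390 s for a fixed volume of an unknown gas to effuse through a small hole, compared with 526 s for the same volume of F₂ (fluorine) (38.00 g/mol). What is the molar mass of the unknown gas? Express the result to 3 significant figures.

265 g/mol

Since effusion rate ∝ 1/√M, t_X/t_F₂ = √(M_X/M_F₂).
1390/526 = 2.643 = √(M_X/38.00)
M_X = 38.00 × 2.643² = 38.00 × 6.983 = 265 g/mol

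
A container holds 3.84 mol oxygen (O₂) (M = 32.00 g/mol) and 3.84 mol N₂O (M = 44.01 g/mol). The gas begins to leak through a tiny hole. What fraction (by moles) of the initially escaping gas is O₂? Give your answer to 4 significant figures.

0.5398

The effusion rate of species i is ∝ p_i/√M_i ∝ n_i/√M_i.
x_O₂(eff) = (n_O₂/√M_O₂) / (n_O₂/√M_O₂ + n_N₂O/√M_N₂O)
= (3.84/√32.00) / (3.84/√32.00 + 3.84/√44.01) = 0.6788/(0.6788 + 0.5788) = 0.5398.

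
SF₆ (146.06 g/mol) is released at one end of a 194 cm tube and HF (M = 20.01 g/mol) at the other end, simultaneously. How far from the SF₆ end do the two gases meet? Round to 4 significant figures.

Graham's law gives d_SF₆/d_HF = rate_SF₆/rate_HF = √(M_HF/M_SF₆) = √(20.01/146.06) = 0.3701.
With d_SF₆ + d_HF = 194 cm, d_HF = 194/(1 + 0.3701) = 141.6 cm.
d_SF₆ = 194 − 141.6 = 52.41 cm.

52.41 cm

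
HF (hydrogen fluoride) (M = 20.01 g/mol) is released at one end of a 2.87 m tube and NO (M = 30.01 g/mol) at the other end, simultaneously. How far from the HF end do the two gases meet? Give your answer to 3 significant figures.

The fronts meet when d_HF + d_NO = L with d_HF/d_NO = √(M_NO/M_HF) (Graham's law). Here √(M_NO/M_HF) = √(30.01/20.01) = 1.225.
With d_HF + d_NO = 2.87 m, d_NO = 2.87/(1 + 1.225) = 1.290 m.
d_HF = 2.87 − 1.290 = 1.58 m.

1.58 m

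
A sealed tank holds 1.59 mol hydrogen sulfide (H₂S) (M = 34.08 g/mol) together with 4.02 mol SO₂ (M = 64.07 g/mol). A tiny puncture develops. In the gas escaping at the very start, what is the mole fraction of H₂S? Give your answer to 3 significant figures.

0.352

The effusion rate of species i is ∝ p_i/√M_i ∝ n_i/√M_i.
Mole fraction of H₂S in the effusate = (n_H₂S/√M_H₂S) / (n_H₂S/√M_H₂S + n_SO₂/√M_SO₂)
= (1.59/√34.08) / (1.59/√34.08 + 4.02/√64.07) = 0.2724/(0.2724 + 0.5022) = 0.352.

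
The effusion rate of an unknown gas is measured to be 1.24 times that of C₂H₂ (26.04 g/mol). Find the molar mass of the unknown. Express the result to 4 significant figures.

Graham's law gives rate_X/rate_C₂H₂ = √(M_C₂H₂/M_X).
1.24 = √(26.04/M_X)
M_X = 26.04 / 1.24² = 26.04 / 1.538 = 16.94 g/mol

16.94 g/mol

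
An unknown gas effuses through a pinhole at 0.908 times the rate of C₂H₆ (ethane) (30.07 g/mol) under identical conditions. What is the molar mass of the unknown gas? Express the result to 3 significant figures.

From Graham's law, rate_X/rate_C₂H₆ = √(M_C₂H₆/M_X).
0.908 = √(30.07/M_X)
M_X = 30.07 / 0.908² = 30.07 / 0.8245 = 36.5 g/mol

36.5 g/mol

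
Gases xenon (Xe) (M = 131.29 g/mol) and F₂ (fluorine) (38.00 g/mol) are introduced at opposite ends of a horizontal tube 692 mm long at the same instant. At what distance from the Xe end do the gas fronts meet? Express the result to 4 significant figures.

242.1 mm

Graham's law gives d_Xe/d_F₂ = rate_Xe/rate_F₂ = √(M_F₂/M_Xe) = √(38.00/131.29) = 0.5380.
With d_Xe + d_F₂ = 692 mm, d_F₂ = 692/(1 + 0.5380) = 449.9 mm.
d_Xe = 692 − 449.9 = 242.1 mm.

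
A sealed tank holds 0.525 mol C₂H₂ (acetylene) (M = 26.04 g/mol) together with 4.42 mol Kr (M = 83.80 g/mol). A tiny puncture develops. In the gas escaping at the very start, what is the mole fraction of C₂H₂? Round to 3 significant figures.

0.176

Rate_i ∝ x_i/√M_i (Graham's law weighted by mole fraction), so the effusate composition follows n_i/√M_i.
Mole fraction of C₂H₂ in the effusate = (n_C₂H₂/√M_C₂H₂) / (n_C₂H₂/√M_C₂H₂ + n_Kr/√M_Kr)
= (0.525/√26.04) / (0.525/√26.04 + 4.42/√83.80) = 0.1029/(0.1029 + 0.4828) = 0.176.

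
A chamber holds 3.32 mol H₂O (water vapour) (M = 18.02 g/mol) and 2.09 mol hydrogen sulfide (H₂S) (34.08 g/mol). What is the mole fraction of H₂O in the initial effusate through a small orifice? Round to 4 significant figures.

The effusion rate of species i is ∝ p_i/√M_i ∝ n_i/√M_i.
So x_H₂O in the escaping gas = (n_H₂O/√M_H₂O) / Σ(n_i/√M_i)
= (3.32/√18.02) / (3.32/√18.02 + 2.09/√34.08) = 0.7821/(0.7821 + 0.3580) = 0.6860.

0.6860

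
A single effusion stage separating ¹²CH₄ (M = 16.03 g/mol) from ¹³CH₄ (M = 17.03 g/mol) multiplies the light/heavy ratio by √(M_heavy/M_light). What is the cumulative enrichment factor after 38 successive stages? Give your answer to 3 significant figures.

After 38 stages the ratio has grown by (√(17.03/16.03))^38 = (17.03/16.03)^(38/2).
= 1.06238^19 = 3.16.

3.16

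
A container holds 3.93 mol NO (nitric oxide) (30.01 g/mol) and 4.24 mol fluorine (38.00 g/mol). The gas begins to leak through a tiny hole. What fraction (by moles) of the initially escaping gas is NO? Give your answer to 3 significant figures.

Rate_i ∝ x_i/√M_i (Graham's law weighted by mole fraction), so the effusate composition follows n_i/√M_i.
Mole fraction of NO in the effusate = (n_NO/√M_NO) / (n_NO/√M_NO + n_F₂/√M_F₂)
= (3.93/√30.01) / (3.93/√30.01 + 4.24/√38.00) = 0.7174/(0.7174 + 0.6878) = 0.511.

0.511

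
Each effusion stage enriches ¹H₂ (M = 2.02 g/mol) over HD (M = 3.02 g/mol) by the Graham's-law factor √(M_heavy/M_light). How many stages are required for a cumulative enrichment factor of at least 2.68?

5

With α = √(3.02/2.02) per stage, ln α = ½ ln(1.49505) = 0.2011.
Need α^N ≥ 2.68 ⇒ N ≥ ln(2.68) / ln α = 0.9858 / 0.2011 = 4.90.
Minimum whole number of stages: N = 5.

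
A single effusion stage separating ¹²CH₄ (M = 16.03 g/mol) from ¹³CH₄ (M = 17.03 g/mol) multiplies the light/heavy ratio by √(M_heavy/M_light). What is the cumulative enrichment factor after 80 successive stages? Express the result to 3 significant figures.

Overall factor = α^80 with α = √(17.03/16.03), i.e. (17.03/16.03)^(80/2).
= 1.06238^40 = 11.3.

11.3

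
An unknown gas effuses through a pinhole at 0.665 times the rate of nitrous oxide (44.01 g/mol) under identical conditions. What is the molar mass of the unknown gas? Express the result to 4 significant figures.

99.52 g/mol

Since effusion rate ∝ 1/√M, rate_X/rate_N₂O = √(M_N₂O/M_X).
0.665 = √(44.01/M_X)
M_X = 44.01 / 0.665² = 44.01 / 0.4422 = 99.52 g/mol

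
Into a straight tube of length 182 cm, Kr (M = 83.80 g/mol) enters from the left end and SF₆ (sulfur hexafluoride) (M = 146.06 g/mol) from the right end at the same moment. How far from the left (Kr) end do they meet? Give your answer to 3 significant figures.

104 cm

Graham's law gives d_Kr/d_SF₆ = rate_Kr/rate_SF₆ = √(M_SF₆/M_Kr) = √(146.06/83.80) = 1.320.
With d_Kr + d_SF₆ = 182 cm, d_SF₆ = 182/(1 + 1.320) = 78.44 cm.
d_Kr = 182 − 78.44 = 104 cm.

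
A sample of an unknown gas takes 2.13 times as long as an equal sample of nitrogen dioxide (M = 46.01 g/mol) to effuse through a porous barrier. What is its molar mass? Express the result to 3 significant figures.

209 g/mol

From Graham's law, t_X/t_NO₂ = √(M_X/M_NO₂).
2.13 = √(M_X/46.01)
M_X = 46.01 × 2.13² = 46.01 × 4.537 = 209 g/mol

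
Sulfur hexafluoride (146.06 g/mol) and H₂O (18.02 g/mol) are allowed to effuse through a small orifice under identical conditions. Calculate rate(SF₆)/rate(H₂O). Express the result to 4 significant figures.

0.3512

Using Graham's law: rate_SF₆/rate_H₂O = √(M_H₂O/M_SF₆) = √(18.02/146.06) = √0.1234 = 0.3512.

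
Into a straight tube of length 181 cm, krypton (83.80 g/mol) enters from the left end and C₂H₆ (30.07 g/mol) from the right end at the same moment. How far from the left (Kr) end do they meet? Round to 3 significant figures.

Distances travelled in equal time are proportional to diffusion rates, so d_Kr/d_C₂H₆ = √(M_C₂H₆/M_Kr) = √(30.07/83.80) = 0.5990.
With d_Kr + d_C₂H₆ = 181 cm, d_C₂H₆ = 181/(1 + 0.5990) = 113.2 cm.
d_Kr = 181 − 113.2 = 67.8 cm.

67.8 cm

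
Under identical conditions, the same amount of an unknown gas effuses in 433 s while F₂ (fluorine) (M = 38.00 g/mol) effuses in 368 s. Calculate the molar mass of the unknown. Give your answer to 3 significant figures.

By Graham's law, t_X/t_F₂ = √(M_X/M_F₂).
433/368 = 1.177 = √(M_X/38.00)
M_X = 38.00 × 1.177² = 38.00 × 1.384 = 52.6 g/mol

52.6 g/mol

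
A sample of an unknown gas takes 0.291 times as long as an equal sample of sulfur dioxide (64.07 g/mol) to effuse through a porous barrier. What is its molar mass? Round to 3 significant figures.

5.43 g/mol

Since effusion rate ∝ 1/√M, t_X/t_SO₂ = √(M_X/M_SO₂).
0.291 = √(M_X/64.07)
M_X = 64.07 × 0.291² = 64.07 × 0.08468 = 5.43 g/mol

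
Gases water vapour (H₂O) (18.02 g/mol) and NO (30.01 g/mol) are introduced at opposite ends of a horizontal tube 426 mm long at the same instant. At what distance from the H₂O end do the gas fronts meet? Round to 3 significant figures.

The fronts meet when d_H₂O + d_NO = L with d_H₂O/d_NO = √(M_NO/M_H₂O) (Graham's law). Here √(M_NO/M_H₂O) = √(30.01/18.02) = 1.290.
With d_H₂O + d_NO = 426 mm, d_NO = 426/(1 + 1.290) = 186.0 mm.
d_H₂O = 426 − 186.0 = 240 mm.

240 mm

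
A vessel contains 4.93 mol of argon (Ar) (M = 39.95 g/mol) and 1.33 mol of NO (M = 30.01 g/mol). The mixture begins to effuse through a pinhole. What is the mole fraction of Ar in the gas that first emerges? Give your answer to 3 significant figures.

The effusion rate of species i is ∝ p_i/√M_i ∝ n_i/√M_i.
So x_Ar in the escaping gas = (n_Ar/√M_Ar) / Σ(n_i/√M_i)
= (4.93/√39.95) / (4.93/√39.95 + 1.33/√30.01) = 0.7800/(0.7800 + 0.2428) = 0.763.

0.763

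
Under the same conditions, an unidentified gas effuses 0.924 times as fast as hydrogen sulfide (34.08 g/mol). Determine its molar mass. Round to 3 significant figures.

39.9 g/mol

Graham's law gives rate_X/rate_H₂S = √(M_H₂S/M_X).
0.924 = √(34.08/M_X)
M_X = 34.08 / 0.924² = 34.08 / 0.8538 = 39.9 g/mol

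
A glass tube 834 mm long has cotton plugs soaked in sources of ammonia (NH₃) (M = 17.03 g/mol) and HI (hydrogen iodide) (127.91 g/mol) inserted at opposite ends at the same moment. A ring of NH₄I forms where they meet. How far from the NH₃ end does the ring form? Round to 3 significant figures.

611 mm

The fronts meet when d_NH₃ + d_HI = L with d_NH₃/d_HI = √(M_HI/M_NH₃) (Graham's law). Here √(M_HI/M_NH₃) = √(127.91/17.03) = 2.741.
With d_NH₃ + d_HI = 834 mm, d_HI = 834/(1 + 2.741) = 223.0 mm.
d_NH₃ = 834 − 223.0 = 611 mm.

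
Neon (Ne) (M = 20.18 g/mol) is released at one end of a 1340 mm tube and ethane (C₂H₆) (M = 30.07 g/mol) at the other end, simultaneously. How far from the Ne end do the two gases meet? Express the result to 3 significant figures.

In equal time, each gas travels a distance ∝ its rate ∝ 1/√M, so d_Ne/d_C₂H₆ = √(M_C₂H₆/M_Ne) = √(30.07/20.18) = 1.221.
With d_Ne + d_C₂H₆ = 1340 mm, d_C₂H₆ = 1340/(1 + 1.221) = 603.4 mm.
d_Ne = 1340 − 603.4 = 737 mm.

737 mm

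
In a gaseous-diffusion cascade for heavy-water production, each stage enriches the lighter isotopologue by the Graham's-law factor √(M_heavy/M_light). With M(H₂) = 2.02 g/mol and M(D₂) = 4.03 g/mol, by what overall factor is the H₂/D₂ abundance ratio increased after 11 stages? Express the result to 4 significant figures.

After 11 stages the ratio has grown by (√(4.03/2.02))^11 = (4.03/2.02)^(11/2).
= 1.99505^(11/2) = 44.64.

44.64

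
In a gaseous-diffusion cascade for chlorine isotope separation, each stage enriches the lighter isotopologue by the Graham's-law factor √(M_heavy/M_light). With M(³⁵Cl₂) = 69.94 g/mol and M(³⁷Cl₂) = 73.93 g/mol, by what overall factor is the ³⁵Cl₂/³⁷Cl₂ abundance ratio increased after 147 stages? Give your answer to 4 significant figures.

Each stage multiplies the ratio by α = √(73.93/69.94), so after 147 stages the overall factor is α^147 = (73.93/69.94)^(147/2).
= 1.05705^(147/2) = 59.02.

59.02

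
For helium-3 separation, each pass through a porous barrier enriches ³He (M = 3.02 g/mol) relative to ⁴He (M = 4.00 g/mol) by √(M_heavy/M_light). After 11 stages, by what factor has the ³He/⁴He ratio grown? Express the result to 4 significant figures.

Overall factor = α^11 with α = √(4.00/3.02), i.e. (4.00/3.02)^(11/2).
= 1.32450^(11/2) = 4.691.

4.691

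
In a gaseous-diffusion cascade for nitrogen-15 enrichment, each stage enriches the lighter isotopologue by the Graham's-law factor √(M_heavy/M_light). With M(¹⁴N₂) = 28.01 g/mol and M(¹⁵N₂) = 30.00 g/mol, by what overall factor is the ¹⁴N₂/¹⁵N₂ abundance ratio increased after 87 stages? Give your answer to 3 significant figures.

Each stage multiplies the ratio by α = √(30.00/28.01), so after 87 stages the overall factor is α^87 = (30.00/28.01)^(87/2).
= 1.07105^(87/2) = 19.8.

19.8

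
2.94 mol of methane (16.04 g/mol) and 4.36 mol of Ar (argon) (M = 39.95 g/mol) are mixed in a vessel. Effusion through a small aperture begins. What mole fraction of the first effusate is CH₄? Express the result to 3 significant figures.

0.516

Rate_i ∝ x_i/√M_i (Graham's law weighted by mole fraction), so the effusate composition follows n_i/√M_i.
Mole fraction of CH₄ in the effusate = (n_CH₄/√M_CH₄) / (n_CH₄/√M_CH₄ + n_Ar/√M_Ar)
= (2.94/√16.04) / (2.94/√16.04 + 4.36/√39.95) = 0.7341/(0.7341 + 0.6898) = 0.516.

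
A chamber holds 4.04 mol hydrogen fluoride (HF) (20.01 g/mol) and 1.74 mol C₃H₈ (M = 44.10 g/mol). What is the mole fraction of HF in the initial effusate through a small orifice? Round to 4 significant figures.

Each component's effusion rate ∝ (its partial pressure)·(1/√M) ∝ n_i/√M_i.
So x_HF in the escaping gas = (n_HF/√M_HF) / Σ(n_i/√M_i)
= (4.04/√20.01) / (4.04/√20.01 + 1.74/√44.10) = 0.9031/(0.9031 + 0.2620) = 0.7751.

0.7751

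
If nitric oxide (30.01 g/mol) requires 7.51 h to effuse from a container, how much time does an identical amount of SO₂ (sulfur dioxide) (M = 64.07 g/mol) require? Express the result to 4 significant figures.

10.97 h

Graham's law gives t_SO₂/t_NO = √(M_SO₂/M_NO) = √(64.07/30.01) = √2.135 = 1.461.
So the time for SO₂ is 7.51 × 1.461 = 10.97 h.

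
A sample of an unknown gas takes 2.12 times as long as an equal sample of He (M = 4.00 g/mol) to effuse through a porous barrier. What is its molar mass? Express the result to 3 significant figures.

Since effusion rate ∝ 1/√M, t_X/t_He = √(M_X/M_He).
2.12 = √(M_X/4.00)
M_X = 4.00 × 2.12² = 4.00 × 4.494 = 18.0 g/mol

18.0 g/mol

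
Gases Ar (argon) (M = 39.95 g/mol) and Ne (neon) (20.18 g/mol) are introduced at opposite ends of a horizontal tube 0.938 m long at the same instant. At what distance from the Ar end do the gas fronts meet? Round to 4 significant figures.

Distances travelled in equal time are proportional to diffusion rates, so d_Ar/d_Ne = √(M_Ne/M_Ar) = √(20.18/39.95) = 0.7107.
With d_Ar + d_Ne = 0.938 m, d_Ne = 0.938/(1 + 0.7107) = 0.5483 m.
d_Ar = 0.938 − 0.5483 = 0.3897 m.

0.3897 m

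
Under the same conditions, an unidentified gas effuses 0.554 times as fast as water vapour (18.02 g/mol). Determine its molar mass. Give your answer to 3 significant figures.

From Graham's law, rate_X/rate_H₂O = √(M_H₂O/M_X).
0.554 = √(18.02/M_X)
M_X = 18.02 / 0.554² = 18.02 / 0.3069 = 58.7 g/mol

58.7 g/mol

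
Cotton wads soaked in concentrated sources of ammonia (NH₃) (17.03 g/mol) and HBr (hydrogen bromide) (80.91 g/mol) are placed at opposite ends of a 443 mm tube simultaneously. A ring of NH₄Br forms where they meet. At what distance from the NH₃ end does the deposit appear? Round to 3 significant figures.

In equal time, each gas travels a distance ∝ its rate ∝ 1/√M, so d_NH₃/d_HBr = √(M_HBr/M_NH₃) = √(80.91/17.03) = 2.180.
With d_NH₃ + d_HBr = 443 mm, d_HBr = 443/(1 + 2.180) = 139.3 mm.
d_NH₃ = 443 − 139.3 = 304 mm.

304 mm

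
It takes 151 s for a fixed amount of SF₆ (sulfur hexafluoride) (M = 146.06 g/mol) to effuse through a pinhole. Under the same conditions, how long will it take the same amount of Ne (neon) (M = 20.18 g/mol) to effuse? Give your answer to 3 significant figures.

By Graham's law, t_Ne/t_SF₆ = √(M_Ne/M_SF₆) = √(20.18/146.06) = √0.1382 = 0.3717.
So the time for Ne is 151 × 0.3717 = 56.1 s.

56.1 s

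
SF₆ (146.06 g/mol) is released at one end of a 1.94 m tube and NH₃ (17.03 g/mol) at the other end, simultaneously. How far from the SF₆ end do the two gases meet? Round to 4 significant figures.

Distances travelled in equal time are proportional to diffusion rates, so d_SF₆/d_NH₃ = √(M_NH₃/M_SF₆) = √(17.03/146.06) = 0.3415.
With d_SF₆ + d_NH₃ = 1.94 m, d_NH₃ = 1.94/(1 + 0.3415) = 1.446 m.
d_SF₆ = 1.94 − 1.446 = 0.4938 m.

0.4938 m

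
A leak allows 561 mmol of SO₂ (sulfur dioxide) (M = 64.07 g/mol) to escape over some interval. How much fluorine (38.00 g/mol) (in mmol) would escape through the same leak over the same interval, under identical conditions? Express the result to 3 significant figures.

Graham's law gives rate_F₂/rate_SO₂ = √(M_SO₂/M_F₂) = √(64.07/38.00) = √1.686 = 1.298.
So the amount for F₂ is 561 × 1.298 = 728 mmol.

728 mmol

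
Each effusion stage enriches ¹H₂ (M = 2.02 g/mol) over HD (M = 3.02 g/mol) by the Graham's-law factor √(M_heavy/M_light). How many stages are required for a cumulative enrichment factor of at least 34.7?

With α = √(3.02/2.02) per stage, ln α = ½ ln(1.49505) = 0.2011.
Need α^N ≥ 34.7 ⇒ N ≥ ln(34.7) / ln α = 3.547 / 0.2011 = 17.64.
So at least 18 stages are needed.

18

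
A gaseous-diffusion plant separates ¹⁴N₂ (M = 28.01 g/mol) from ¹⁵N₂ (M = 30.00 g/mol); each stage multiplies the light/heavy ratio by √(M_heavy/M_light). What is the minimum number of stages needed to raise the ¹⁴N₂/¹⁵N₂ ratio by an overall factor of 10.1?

68

Single-stage factor α = √(30.00/28.01), so ln α = ½ ln(1.07105) = 0.03432.
Need α^N ≥ 10.1 ⇒ N ≥ ln(10.1) / ln α = 2.313 / 0.03432 = 67.39.
So at least 68 stages are needed.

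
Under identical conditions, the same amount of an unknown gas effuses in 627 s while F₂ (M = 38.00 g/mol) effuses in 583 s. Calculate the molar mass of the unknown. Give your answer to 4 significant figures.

43.95 g/mol

Since effusion rate ∝ 1/√M, t_X/t_F₂ = √(M_X/M_F₂).
627/583 = 1.075 = √(M_X/38.00)
M_X = 38.00 × 1.075² = 38.00 × 1.157 = 43.95 g/mol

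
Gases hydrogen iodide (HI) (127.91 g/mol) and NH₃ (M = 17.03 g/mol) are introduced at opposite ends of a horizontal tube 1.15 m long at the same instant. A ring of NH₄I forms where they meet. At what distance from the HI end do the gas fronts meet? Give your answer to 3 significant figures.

0.307 m

Graham's law gives d_HI/d_NH₃ = rate_HI/rate_NH₃ = √(M_NH₃/M_HI) = √(17.03/127.91) = 0.3649.
With d_HI + d_NH₃ = 1.15 m, d_NH₃ = 1.15/(1 + 0.3649) = 0.8426 m.
d_HI = 1.15 − 0.8426 = 0.307 m.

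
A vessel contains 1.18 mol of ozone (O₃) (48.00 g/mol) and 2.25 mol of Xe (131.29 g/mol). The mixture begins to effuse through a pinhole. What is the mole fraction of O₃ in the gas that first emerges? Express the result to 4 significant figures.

The effusion rate of species i is ∝ p_i/√M_i ∝ n_i/√M_i.
x_O₃(eff) = (n_O₃/√M_O₃) / (n_O₃/√M_O₃ + n_Xe/√M_Xe)
= (1.18/√48.00) / (1.18/√48.00 + 2.25/√131.29) = 0.1703/(0.1703 + 0.1964) = 0.4645.

0.4645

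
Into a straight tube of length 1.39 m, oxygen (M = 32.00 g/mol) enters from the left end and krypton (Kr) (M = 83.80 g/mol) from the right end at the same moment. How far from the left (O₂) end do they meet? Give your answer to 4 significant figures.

The fronts meet when d_O₂ + d_Kr = L with d_O₂/d_Kr = √(M_Kr/M_O₂) (Graham's law). Here √(M_Kr/M_O₂) = √(83.80/32.00) = 1.618.
With d_O₂ + d_Kr = 1.39 m, d_Kr = 1.39/(1 + 1.618) = 0.5309 m.
d_O₂ = 1.39 − 0.5309 = 0.8591 m.

0.8591 m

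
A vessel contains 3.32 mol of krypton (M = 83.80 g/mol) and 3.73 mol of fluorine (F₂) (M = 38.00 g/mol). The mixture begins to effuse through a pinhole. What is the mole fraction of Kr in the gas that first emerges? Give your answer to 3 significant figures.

Effusion rate of each component ∝ n_i/√M_i (partial pressure × 1/√M).
x_Kr(eff) = (n_Kr/√M_Kr) / (n_Kr/√M_Kr + n_F₂/√M_F₂)
= (3.32/√83.80) / (3.32/√83.80 + 3.73/√38.00) = 0.3627/(0.3627 + 0.6051) = 0.375.

0.375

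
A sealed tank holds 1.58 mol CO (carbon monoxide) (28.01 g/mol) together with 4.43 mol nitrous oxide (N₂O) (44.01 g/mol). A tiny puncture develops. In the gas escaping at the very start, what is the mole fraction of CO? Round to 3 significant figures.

0.309

Rate_i ∝ x_i/√M_i (Graham's law weighted by mole fraction), so the effusate composition follows n_i/√M_i.
x_CO(eff) = (n_CO/√M_CO) / (n_CO/√M_CO + n_N₂O/√M_N₂O)
= (1.58/√28.01) / (1.58/√28.01 + 4.43/√44.01) = 0.2985/(0.2985 + 0.6678) = 0.309.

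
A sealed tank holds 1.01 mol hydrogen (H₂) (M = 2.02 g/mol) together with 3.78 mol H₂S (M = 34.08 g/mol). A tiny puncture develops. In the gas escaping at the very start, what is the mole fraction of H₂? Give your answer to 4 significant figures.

0.5232

Each component's effusion rate ∝ (its partial pressure)·(1/√M) ∝ n_i/√M_i.
Mole fraction of H₂ in the effusate = (n_H₂/√M_H₂) / (n_H₂/√M_H₂ + n_H₂S/√M_H₂S)
= (1.01/√2.02) / (1.01/√2.02 + 3.78/√34.08) = 0.7106/(0.7106 + 0.6475) = 0.5232.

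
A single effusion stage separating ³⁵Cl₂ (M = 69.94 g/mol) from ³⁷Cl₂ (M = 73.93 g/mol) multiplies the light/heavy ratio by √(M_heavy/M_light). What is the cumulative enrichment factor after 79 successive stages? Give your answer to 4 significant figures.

After 79 stages the ratio has grown by (√(73.93/69.94))^79 = (73.93/69.94)^(79/2).
= 1.05705^(79/2) = 8.949.

8.949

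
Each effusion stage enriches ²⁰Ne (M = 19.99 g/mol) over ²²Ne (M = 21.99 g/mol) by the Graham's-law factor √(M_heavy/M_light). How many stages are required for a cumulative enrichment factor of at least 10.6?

50

Per stage α = (21.99/19.99)^(1/2) = 1.10005^0.5, giving ln α = 0.04768.
Need α^N ≥ 10.6 ⇒ N ≥ ln(10.6) / ln α = 2.361 / 0.04768 = 49.52.
Rounding up, N = 50 stages.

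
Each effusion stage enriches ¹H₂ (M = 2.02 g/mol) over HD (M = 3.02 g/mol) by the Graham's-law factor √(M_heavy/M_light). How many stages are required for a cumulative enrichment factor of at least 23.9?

Single-stage factor α = √(3.02/2.02), so ln α = ½ ln(1.49505) = 0.2011.
Need α^N ≥ 23.9 ⇒ N ≥ ln(23.9) / ln α = 3.174 / 0.2011 = 15.78.
Minimum whole number of stages: N = 16.

16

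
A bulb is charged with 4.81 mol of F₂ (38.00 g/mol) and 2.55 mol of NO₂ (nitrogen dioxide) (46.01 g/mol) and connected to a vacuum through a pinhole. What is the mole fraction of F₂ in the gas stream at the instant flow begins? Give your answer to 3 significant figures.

The effusion rate of species i is ∝ p_i/√M_i ∝ n_i/√M_i.
So x_F₂ in the escaping gas = (n_F₂/√M_F₂) / Σ(n_i/√M_i)
= (4.81/√38.00) / (4.81/√38.00 + 2.55/√46.01) = 0.7803/(0.7803 + 0.3759) = 0.675.

0.675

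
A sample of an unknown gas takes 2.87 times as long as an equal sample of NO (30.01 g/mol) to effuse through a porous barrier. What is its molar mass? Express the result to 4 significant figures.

247.2 g/mol

By Graham's law, t_X/t_NO = √(M_X/M_NO).
2.87 = √(M_X/30.01)
M_X = 30.01 × 2.87² = 30.01 × 8.237 = 247.2 g/mol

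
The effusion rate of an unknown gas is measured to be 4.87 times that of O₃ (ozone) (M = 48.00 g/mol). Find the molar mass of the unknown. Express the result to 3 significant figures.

2.02 g/mol

Since effusion rate ∝ 1/√M, rate_X/rate_O₃ = √(M_O₃/M_X).
4.87 = √(48.00/M_X)
M_X = 48.00 / 4.87² = 48.00 / 23.72 = 2.02 g/mol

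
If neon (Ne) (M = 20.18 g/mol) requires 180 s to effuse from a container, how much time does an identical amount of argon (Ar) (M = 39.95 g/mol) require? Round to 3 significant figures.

Since effusion rate ∝ 1/√M, t_Ar/t_Ne = √(M_Ar/M_Ne) = √(39.95/20.18) = √1.980 = 1.407.
So the time for Ar is 180 × 1.407 = 253 s.

253 s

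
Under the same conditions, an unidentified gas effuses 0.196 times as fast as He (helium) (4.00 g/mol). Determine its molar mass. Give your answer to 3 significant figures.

By Graham's law, rate_X/rate_He = √(M_He/M_X).
0.196 = √(4.00/M_X)
M_X = 4.00 / 0.196² = 4.00 / 0.03842 = 104 g/mol

104 g/mol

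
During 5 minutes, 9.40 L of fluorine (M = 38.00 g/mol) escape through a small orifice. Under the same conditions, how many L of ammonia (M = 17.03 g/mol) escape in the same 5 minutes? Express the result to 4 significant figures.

From Graham's law, rate_NH₃/rate_F₂ = √(M_F₂/M_NH₃) = √(38.00/17.03) = √2.231 = 1.494.
So the volume for NH₃ is 9.40 × 1.494 = 14.04 L.

14.04 L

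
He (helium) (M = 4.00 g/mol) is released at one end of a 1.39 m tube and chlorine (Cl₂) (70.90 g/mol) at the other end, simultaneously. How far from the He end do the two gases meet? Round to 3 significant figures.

Distances travelled in equal time are proportional to diffusion rates, so d_He/d_Cl₂ = √(M_Cl₂/M_He) = √(70.90/4.00) = 4.210.
With d_He + d_Cl₂ = 1.39 m, d_Cl₂ = 1.39/(1 + 4.210) = 0.2668 m.
d_He = 1.39 − 0.2668 = 1.12 m.

1.12 m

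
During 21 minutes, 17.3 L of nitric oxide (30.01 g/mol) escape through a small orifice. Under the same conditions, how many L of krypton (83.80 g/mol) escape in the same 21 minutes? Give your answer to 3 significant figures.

10.4 L

By Graham's law, rate_Kr/rate_NO = √(M_NO/M_Kr) = √(30.01/83.80) = √0.3581 = 0.5984.
So the volume for Kr is 17.3 × 0.5984 = 10.4 L.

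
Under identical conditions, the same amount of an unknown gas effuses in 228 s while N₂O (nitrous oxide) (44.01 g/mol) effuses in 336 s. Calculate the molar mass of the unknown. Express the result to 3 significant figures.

Using Graham's law: t_X/t_N₂O = √(M_X/M_N₂O).
228/336 = 0.6786 = √(M_X/44.01)
M_X = 44.01 × 0.6786² = 44.01 × 0.4605 = 20.3 g/mol

20.3 g/mol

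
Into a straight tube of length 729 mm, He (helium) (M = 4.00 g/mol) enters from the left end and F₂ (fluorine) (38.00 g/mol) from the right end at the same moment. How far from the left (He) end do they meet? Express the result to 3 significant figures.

550 mm

In equal time, each gas travels a distance ∝ its rate ∝ 1/√M, so d_He/d_F₂ = √(M_F₂/M_He) = √(38.00/4.00) = 3.082.
With d_He + d_F₂ = 729 mm, d_F₂ = 729/(1 + 3.082) = 178.6 mm.
d_He = 729 − 178.6 = 550 mm.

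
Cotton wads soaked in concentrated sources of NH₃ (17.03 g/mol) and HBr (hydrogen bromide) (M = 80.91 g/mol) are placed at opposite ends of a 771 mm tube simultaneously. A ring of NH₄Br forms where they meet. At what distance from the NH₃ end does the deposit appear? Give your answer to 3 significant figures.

Graham's law gives d_NH₃/d_HBr = rate_NH₃/rate_HBr = √(M_HBr/M_NH₃) = √(80.91/17.03) = 2.180.
With d_NH₃ + d_HBr = 771 mm, d_HBr = 771/(1 + 2.180) = 242.5 mm.
d_NH₃ = 771 − 242.5 = 529 mm.

529 mm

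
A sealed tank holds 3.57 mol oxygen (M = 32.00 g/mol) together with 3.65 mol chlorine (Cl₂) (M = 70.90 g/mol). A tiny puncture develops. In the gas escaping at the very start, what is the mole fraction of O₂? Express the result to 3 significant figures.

0.593

Effusion rate of each component ∝ n_i/√M_i (partial pressure × 1/√M).
x_O₂(eff) = (n_O₂/√M_O₂) / (n_O₂/√M_O₂ + n_Cl₂/√M_Cl₂)
= (3.57/√32.00) / (3.57/√32.00 + 3.65/√70.90) = 0.6311/(0.6311 + 0.4335) = 0.593.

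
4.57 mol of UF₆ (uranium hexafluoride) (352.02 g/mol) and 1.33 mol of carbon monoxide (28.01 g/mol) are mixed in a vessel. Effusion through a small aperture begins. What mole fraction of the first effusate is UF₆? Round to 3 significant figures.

0.492

The effusion rate of species i is ∝ p_i/√M_i ∝ n_i/√M_i.
x_UF₆(eff) = (n_UF₆/√M_UF₆) / (n_UF₆/√M_UF₆ + n_CO/√M_CO)
= (4.57/√352.02) / (4.57/√352.02 + 1.33/√28.01) = 0.2436/(0.2436 + 0.2513) = 0.492.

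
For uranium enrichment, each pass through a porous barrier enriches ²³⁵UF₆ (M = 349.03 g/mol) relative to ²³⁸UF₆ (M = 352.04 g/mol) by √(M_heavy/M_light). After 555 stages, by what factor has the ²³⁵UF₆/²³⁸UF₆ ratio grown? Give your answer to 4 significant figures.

10.84

After 555 stages the ratio has grown by (√(352.04/349.03))^555 = (352.04/349.03)^(555/2).
= 1.00862^(555/2) = 10.84.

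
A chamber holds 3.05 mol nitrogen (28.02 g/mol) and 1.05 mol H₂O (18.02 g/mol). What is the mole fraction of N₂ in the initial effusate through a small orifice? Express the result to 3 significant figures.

Each component's effusion rate ∝ (its partial pressure)·(1/√M) ∝ n_i/√M_i.
So x_N₂ in the escaping gas = (n_N₂/√M_N₂) / Σ(n_i/√M_i)
= (3.05/√28.02) / (3.05/√28.02 + 1.05/√18.02) = 0.5762/(0.5762 + 0.2473) = 0.700.

0.700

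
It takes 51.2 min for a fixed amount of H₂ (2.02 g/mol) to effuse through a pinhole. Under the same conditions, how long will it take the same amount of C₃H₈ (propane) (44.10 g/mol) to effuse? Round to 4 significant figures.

239.2 min

Using Graham's law: t_C₃H₈/t_H₂ = √(M_C₃H₈/M_H₂) = √(44.10/2.02) = √21.83 = 4.672.
So the time for C₃H₈ is 51.2 × 4.672 = 239.2 min.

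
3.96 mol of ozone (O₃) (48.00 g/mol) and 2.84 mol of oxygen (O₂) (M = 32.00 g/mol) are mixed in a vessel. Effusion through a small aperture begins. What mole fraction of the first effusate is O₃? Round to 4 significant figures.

Rate_i ∝ x_i/√M_i (Graham's law weighted by mole fraction), so the effusate composition follows n_i/√M_i.
So x_O₃ in the escaping gas = (n_O₃/√M_O₃) / Σ(n_i/√M_i)
= (3.96/√48.00) / (3.96/√48.00 + 2.84/√32.00) = 0.5716/(0.5716 + 0.5020) = 0.5324.

0.5324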